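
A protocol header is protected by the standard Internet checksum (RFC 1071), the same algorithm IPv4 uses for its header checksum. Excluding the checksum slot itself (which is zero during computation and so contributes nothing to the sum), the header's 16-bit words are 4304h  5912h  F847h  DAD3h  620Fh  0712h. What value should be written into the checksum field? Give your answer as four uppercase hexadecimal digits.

27AC

One's-complement addition (fold any carry out of bit 15 back into bit 0):
  0x4304 + 0x5912 = 0x09C16
  0x9C16 + 0xF847 = 0x1945D → wrap carry → 0x945E
  0x945E + 0xDAD3 = 0x16F31 → wrap carry → 0x6F32
  0x6F32 + 0x620F = 0x0D141
  0xD141 + 0x0712 = 0x0D853
One's-complement sum = 0xD853.
Checksum = ~0xD853 & 0xFFFF = 0x27AC.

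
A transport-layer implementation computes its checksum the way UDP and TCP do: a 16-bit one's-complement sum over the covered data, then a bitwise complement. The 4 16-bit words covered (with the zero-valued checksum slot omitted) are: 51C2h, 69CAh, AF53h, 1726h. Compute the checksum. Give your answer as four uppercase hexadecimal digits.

7DF9

One's-complement addition (fold any carry out of bit 15 back into bit 0):
  0x51C2 + 0x69CA = 0x0BB8C
  0xBB8C + 0xAF53 = 0x16ADF → wrap carry → 0x6AE0
  0x6AE0 + 0x1726 = 0x08206
One's-complement sum = 0x8206.
Checksum = ~0x8206 & 0xFFFF = 0x7DF9.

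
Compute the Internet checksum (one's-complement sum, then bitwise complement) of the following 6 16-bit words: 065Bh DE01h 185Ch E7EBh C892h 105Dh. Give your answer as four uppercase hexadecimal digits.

426B

One's-complement addition (fold any carry out of bit 15 back into bit 0):
  0x065B + 0xDE01 = 0x0E45C
  0xE45C + 0x185C = 0x0FCB8
  0xFCB8 + 0xE7EB = 0x1E4A3 → wrap carry → 0xE4A4
  0xE4A4 + 0xC892 = 0x1AD36 → wrap carry → 0xAD37
  0xAD37 + 0x105D = 0x0BD94
One's-complement sum = 0xBD94.
Checksum = ~0xBD94 & 0xFFFF = 0x426B.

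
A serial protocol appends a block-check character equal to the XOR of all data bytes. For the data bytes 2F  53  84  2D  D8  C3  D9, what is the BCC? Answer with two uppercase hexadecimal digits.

17

XOR the bytes together:
  start with 0x2F
  0x2F ⊕ 0x53 = 0x7C
  0x7C ⊕ 0x84 = 0xF8
  0xF8 ⊕ 0x2D = 0xD5
  0xD5 ⊕ 0xD8 = 0x0D
  0x0D ⊕ 0xC3 = 0xCE
  0xCE ⊕ 0xD9 = 0x17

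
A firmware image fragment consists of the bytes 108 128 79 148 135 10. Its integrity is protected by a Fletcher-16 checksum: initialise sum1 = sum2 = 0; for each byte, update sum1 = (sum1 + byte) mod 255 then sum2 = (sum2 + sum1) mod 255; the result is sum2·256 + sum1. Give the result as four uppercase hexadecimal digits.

Running sums (mod 255):
  after byte 0 (108): sum1=108, sum2=108
  after byte 1 (128): sum1=236, sum2=89
  after byte 2 (79): sum1=60, sum2=149
  after byte 3 (148): sum1=208, sum2=102
  after byte 4 (135): sum1=88, sum2=190
  after byte 5 (10): sum1=98, sum2=33
Checksum = sum2·256 + sum1 = 33·256 + 98 = 8546 = 0x2162.

2162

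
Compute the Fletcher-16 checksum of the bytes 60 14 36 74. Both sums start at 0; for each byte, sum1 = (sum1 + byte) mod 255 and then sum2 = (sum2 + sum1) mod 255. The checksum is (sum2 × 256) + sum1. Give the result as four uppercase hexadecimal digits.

ADB8

Running sums (mod 255):
  after byte 0 (60): sum1=60, sum2=60
  after byte 1 (14): sum1=74, sum2=134
  after byte 2 (36): sum1=110, sum2=244
  after byte 3 (74): sum1=184, sum2=173
Checksum = sum2·256 + sum1 = 173·256 + 184 = 44472 = 0xADB8.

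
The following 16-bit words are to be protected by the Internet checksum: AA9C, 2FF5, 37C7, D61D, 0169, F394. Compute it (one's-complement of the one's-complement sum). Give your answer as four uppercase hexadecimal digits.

228B

One's-complement addition (fold any carry out of bit 15 back into bit 0):
  0xAA9C + 0x2FF5 = 0x0DA91
  0xDA91 + 0x37C7 = 0x11258 → wrap carry → 0x1259
  0x1259 + 0xD61D = 0x0E876
  0xE876 + 0x0169 = 0x0E9DF
  0xE9DF + 0xF394 = 0x1DD73 → wrap carry → 0xDD74
One's-complement sum = 0xDD74.
Checksum = ~0xDD74 & 0xFFFF = 0x228B.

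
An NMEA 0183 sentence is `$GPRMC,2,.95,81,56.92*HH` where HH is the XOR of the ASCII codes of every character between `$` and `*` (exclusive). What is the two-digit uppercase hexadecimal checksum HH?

XOR the ASCII codes of the payload characters:
  'G' = 0x47 → acc = 0x47
  'P' = 0x50 → acc = 0x17
  'R' = 0x52 → acc = 0x45
  'M' = 0x4D → acc = 0x08
  'C' = 0x43 → acc = 0x4B
  ',' = 0x2C → acc = 0x67
  '2' = 0x32 → acc = 0x55
  ',' = 0x2C → acc = 0x79
  '.' = 0x2E → acc = 0x57
  '9' = 0x39 → acc = 0x6E
  '5' = 0x35 → acc = 0x5B
  ',' = 0x2C → acc = 0x77
  '8' = 0x38 → acc = 0x4F
  '1' = 0x31 → acc = 0x7E
  ',' = 0x2C → acc = 0x52
  '5' = 0x35 → acc = 0x67
  '6' = 0x36 → acc = 0x51
  '.' = 0x2E → acc = 0x7F
  '9' = 0x39 → acc = 0x46
  '2' = 0x32 → acc = 0x74
Checksum = 0x74.

74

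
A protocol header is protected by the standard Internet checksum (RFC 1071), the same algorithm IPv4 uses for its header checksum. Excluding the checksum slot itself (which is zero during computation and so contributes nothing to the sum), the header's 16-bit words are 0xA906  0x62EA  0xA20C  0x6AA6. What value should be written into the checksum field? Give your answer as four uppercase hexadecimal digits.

E75B

One's-complement addition (fold any carry out of bit 15 back into bit 0):
  0xA906 + 0x62EA = 0x10BF0 → wrap carry → 0x0BF1
  0x0BF1 + 0xA20C = 0x0ADFD
  0xADFD + 0x6AA6 = 0x118A3 → wrap carry → 0x18A4
One's-complement sum = 0x18A4.
Checksum = ~0x18A4 & 0xFFFF = 0xE75B.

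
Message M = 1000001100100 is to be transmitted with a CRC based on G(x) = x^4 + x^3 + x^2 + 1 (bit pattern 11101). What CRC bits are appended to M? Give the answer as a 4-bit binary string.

0110

Append 4 zeros: 10000011001000000. Divide by 11101 (XOR where the leading bit is 1):
  pos 0: 10000 XOR 11101 = 01101
  pos 1: 11010 XOR 11101 = 00111
  pos 3: 11111 XOR 11101 = 00010
  pos 6: 10001 XOR 11101 = 01100
  pos 7: 11000 XOR 11101 = 00101
  pos 9: 10100 XOR 11101 = 01001
  pos 10: 10010 XOR 11101 = 01111
  pos 11: 11110 XOR 11101 = 00011
Remainder (last 4 bits) = 0110. This is the CRC / FCS.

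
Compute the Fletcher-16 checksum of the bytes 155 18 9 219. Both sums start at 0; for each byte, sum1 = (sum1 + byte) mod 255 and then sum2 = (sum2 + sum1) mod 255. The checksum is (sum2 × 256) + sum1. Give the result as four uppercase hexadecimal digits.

9292

Running sums (mod 255):
  after byte 0 (155): sum1=155, sum2=155
  after byte 1 (18): sum1=173, sum2=73
  after byte 2 (9): sum1=182, sum2=0
  after byte 3 (219): sum1=146, sum2=146
Checksum = sum2·256 + sum1 = 146·256 + 146 = 37522 = 0x9292.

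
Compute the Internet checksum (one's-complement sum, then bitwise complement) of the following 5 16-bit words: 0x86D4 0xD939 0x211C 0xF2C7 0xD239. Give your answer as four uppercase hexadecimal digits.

B9D3

One's-complement addition (fold any carry out of bit 15 back into bit 0):
  0x86D4 + 0xD939 = 0x1600D → wrap carry → 0x600E
  0x600E + 0x211C = 0x0812A
  0x812A + 0xF2C7 = 0x173F1 → wrap carry → 0x73F2
  0x73F2 + 0xD239 = 0x1462B → wrap carry → 0x462C
One's-complement sum = 0x462C.
Checksum = ~0x462C & 0xFFFF = 0xB9D3.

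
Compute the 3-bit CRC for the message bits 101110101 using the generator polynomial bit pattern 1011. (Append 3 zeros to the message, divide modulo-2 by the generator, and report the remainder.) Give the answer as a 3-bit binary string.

Append 3 zeros: 101110101000. Divide by 1011 (XOR where the leading bit is 1):
  pos 0: 1011 XOR 1011 = 0000
  pos 4: 1010 XOR 1011 = 0001
  pos 7: 1100 XOR 1011 = 0111
  pos 8: 1110 XOR 1011 = 0101
Remainder (last 3 bits) = 101. This is the CRC / FCS.

101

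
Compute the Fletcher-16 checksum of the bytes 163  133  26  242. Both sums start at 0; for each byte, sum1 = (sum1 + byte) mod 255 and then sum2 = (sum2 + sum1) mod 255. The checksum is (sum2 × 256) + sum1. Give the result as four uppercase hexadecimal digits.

Running sums (mod 255):
  after byte 0 (163): sum1=163, sum2=163
  after byte 1 (133): sum1=41, sum2=204
  after byte 2 (26): sum1=67, sum2=16
  after byte 3 (242): sum1=54, sum2=70
Checksum = sum2·256 + sum1 = 70·256 + 54 = 17974 = 0x4636.

4636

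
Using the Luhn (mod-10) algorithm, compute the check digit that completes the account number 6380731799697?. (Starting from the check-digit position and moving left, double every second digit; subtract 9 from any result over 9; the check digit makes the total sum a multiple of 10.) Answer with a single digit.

Partial digits right→left: 7 9 6 9 9 7 1 3 7 0 8 3 6
Double every second digit counting from the check-digit position (so the 1st, 3rd, 5th, ... of the partial from the right).
  doubled (with −9 where >9): 5 3 9 2 5 7 3 → sum 34
  kept as-is: 9 9 7 3 0 3 → sum 31
Total = 34 + 31 = 65.
Check digit = (10 − (65 mod 10)) mod 10 = 5.

5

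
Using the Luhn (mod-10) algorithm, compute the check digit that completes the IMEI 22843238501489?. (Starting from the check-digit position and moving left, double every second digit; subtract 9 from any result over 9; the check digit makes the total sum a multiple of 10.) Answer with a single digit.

Partial digits right→left: 9 8 4 1 0 5 8 3 2 3 4 8 2 2
Double every second digit counting from the check-digit position (so the 1st, 3rd, 5th, ... of the partial from the right).
  doubled (with −9 where >9): 9 8 0 7 4 8 4 → sum 40
  kept as-is: 8 1 5 3 3 8 2 → sum 30
Total = 40 + 30 = 70.
Check digit = (10 − (70 mod 10)) mod 10 = 0.

0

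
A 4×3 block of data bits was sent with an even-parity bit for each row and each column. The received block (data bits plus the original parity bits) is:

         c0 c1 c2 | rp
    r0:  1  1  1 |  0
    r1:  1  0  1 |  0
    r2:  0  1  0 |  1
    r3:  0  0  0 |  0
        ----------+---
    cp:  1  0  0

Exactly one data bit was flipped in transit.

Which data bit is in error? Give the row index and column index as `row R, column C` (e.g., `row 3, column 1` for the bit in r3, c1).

row 0, column 0

Recompute each row's even parity and compare to rp:
  r0: data parity 1, sent rp 0 → mismatch
  r1: data parity 0, sent rp 0 → ok
  r2: data parity 1, sent rp 1 → ok
  r3: data parity 0, sent rp 0 → ok
Recompute each column's even parity and compare to cp:
  c0: data parity 0, sent cp 1 → mismatch
  c1: data parity 0, sent cp 0 → ok
  c2: data parity 0, sent cp 0 → ok
Exactly one row (r0) and one column (c0) fail → the flipped bit is at their intersection.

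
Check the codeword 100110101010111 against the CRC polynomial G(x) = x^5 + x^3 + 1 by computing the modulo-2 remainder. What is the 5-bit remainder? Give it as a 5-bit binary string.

Modulo-2 division of 100110101010111 by 101001:
  pos 0: 100110 XOR 101001 = 001111
  pos 2: 111110 XOR 101001 = 010111
  pos 3: 101111 XOR 101001 = 000110
  pos 6: 110010 XOR 101001 = 011011
  pos 7: 110111 XOR 101001 = 011110
  pos 8: 111101 XOR 101001 = 010100
  pos 9: 101001 XOR 101001 = 000000
Remainder = 00000 (zero — the frame passes the CRC check).

00000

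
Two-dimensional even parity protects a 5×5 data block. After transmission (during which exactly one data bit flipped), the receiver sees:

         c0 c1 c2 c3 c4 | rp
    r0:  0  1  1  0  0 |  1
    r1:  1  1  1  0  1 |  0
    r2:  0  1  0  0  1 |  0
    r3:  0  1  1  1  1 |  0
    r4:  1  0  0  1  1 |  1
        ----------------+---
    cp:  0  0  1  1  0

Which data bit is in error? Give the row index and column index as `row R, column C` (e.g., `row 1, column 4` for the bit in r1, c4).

row 0, column 3

Recompute each row's even parity and compare to rp:
  r0: data parity 0, sent rp 1 → mismatch
  r1: data parity 0, sent rp 0 → ok
  r2: data parity 0, sent rp 0 → ok
  r3: data parity 0, sent rp 0 → ok
  r4: data parity 1, sent rp 1 → ok
Recompute each column's even parity and compare to cp:
  c0: data parity 0, sent cp 0 → ok
  c1: data parity 0, sent cp 0 → ok
  c2: data parity 1, sent cp 1 → ok
  c3: data parity 0, sent cp 1 → mismatch
  c4: data parity 0, sent cp 0 → ok
Exactly one row (r0) and one column (c3) fail → the flipped bit is at their intersection.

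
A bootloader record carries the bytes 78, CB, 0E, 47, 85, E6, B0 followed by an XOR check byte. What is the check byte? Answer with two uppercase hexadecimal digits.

29

XOR the bytes together:
  start with 0x78
  0x78 ⊕ 0xCB = 0xB3
  0xB3 ⊕ 0x0E = 0xBD
  0xBD ⊕ 0x47 = 0xFA
  0xFA ⊕ 0x85 = 0x7F
  0x7F ⊕ 0xE6 = 0x99
  0x99 ⊕ 0xB0 = 0x29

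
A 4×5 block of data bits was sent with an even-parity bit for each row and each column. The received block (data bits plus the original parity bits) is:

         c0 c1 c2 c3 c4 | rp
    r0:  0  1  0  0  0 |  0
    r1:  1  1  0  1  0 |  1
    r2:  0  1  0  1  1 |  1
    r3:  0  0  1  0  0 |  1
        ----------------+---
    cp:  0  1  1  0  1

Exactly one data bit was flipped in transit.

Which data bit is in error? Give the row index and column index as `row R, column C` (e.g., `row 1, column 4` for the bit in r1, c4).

Recompute each row's even parity and compare to rp:
  r0: data parity 1, sent rp 0 → mismatch
  r1: data parity 1, sent rp 1 → ok
  r2: data parity 1, sent rp 1 → ok
  r3: data parity 1, sent rp 1 → ok
Recompute each column's even parity and compare to cp:
  c0: data parity 1, sent cp 0 → mismatch
  c1: data parity 1, sent cp 1 → ok
  c2: data parity 1, sent cp 1 → ok
  c3: data parity 0, sent cp 0 → ok
  c4: data parity 1, sent cp 1 → ok
Exactly one row (r0) and one column (c0) fail → the flipped bit is at their intersection.

row 0, column 0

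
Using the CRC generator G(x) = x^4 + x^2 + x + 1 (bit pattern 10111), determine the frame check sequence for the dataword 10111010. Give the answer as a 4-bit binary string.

1110

Append 4 zeros: 101110100000. Divide by 10111 (XOR where the leading bit is 1):
  pos 0: 10111 XOR 10111 = 00000
  pos 6: 10000 XOR 10111 = 00111
Remainder (last 4 bits) = 1110. This is the CRC / FCS.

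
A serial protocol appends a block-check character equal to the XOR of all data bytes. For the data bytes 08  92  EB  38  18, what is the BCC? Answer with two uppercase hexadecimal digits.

XOR the bytes together:
  start with 0x08
  0x08 ⊕ 0x92 = 0x9A
  0x9A ⊕ 0xEB = 0x71
  0x71 ⊕ 0x38 = 0x49
  0x49 ⊕ 0x18 = 0x51

51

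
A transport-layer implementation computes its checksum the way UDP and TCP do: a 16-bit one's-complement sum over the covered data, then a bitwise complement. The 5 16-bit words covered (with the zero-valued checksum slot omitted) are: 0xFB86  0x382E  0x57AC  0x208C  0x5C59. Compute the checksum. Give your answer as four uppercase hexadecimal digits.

F7B8

One's-complement addition (fold any carry out of bit 15 back into bit 0):
  0xFB86 + 0x382E = 0x133B4 → wrap carry → 0x33B5
  0x33B5 + 0x57AC = 0x08B61
  0x8B61 + 0x208C = 0x0ABED
  0xABED + 0x5C59 = 0x10846 → wrap carry → 0x0847
One's-complement sum = 0x0847.
Checksum = ~0x0847 & 0xFFFF = 0xF7B8.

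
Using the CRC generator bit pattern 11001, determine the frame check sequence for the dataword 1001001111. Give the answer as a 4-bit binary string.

Append 4 zeros: 10010011110000. Divide by 11001 (XOR where the leading bit is 1):
  pos 0: 10010 XOR 11001 = 01011
  pos 1: 10110 XOR 11001 = 01111
  pos 2: 11111 XOR 11001 = 00110
  pos 4: 11011 XOR 11001 = 00010
  pos 7: 10100 XOR 11001 = 01101
  pos 8: 11010 XOR 11001 = 00011
Remainder (last 4 bits) = 0110. This is the CRC / FCS.

0110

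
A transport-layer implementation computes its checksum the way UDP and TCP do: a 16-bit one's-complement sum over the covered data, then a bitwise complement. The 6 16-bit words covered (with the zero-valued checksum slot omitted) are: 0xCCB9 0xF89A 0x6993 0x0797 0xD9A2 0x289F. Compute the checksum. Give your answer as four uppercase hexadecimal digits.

One's-complement addition (fold any carry out of bit 15 back into bit 0):
  0xCCB9 + 0xF89A = 0x1C553 → wrap carry → 0xC554
  0xC554 + 0x6993 = 0x12EE7 → wrap carry → 0x2EE8
  0x2EE8 + 0x0797 = 0x0367F
  0x367F + 0xD9A2 = 0x11021 → wrap carry → 0x1022
  0x1022 + 0x289F = 0x038C1
One's-complement sum = 0x38C1.
Checksum = ~0x38C1 & 0xFFFF = 0xC73E.

C73E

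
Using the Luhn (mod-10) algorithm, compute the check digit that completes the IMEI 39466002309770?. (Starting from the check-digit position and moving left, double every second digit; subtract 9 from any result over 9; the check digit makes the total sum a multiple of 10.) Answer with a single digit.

Partial digits right→left: 0 7 7 9 0 3 2 0 0 6 6 4 9 3
Double every second digit counting from the check-digit position (so the 1st, 3rd, 5th, ... of the partial from the right).
  doubled (with −9 where >9): 0 5 0 4 0 3 9 → sum 21
  kept as-is: 7 9 3 0 6 4 3 → sum 32
Total = 21 + 32 = 53.
Check digit = (10 − (53 mod 10)) mod 10 = 7.

7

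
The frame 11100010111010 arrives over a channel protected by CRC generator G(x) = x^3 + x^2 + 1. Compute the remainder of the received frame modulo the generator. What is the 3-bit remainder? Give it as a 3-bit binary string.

000

Modulo-2 division of 11100010111010 by 1101:
  pos 0: 1110 XOR 1101 = 0011
  pos 2: 1100 XOR 1101 = 0001
  pos 5: 1101 XOR 1101 = 0000
  pos 9: 1101 XOR 1101 = 0000
Remainder = 000 (zero — the frame passes the CRC check).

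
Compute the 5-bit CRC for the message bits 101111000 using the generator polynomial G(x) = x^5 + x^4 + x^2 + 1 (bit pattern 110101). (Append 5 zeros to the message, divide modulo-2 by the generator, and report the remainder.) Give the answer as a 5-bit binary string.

Append 5 zeros: 10111100000000. Divide by 110101 (XOR where the leading bit is 1):
  pos 0: 101111 XOR 110101 = 011010
  pos 1: 110100 XOR 110101 = 000001
  pos 6: 100000 XOR 110101 = 010101
  pos 7: 101010 XOR 110101 = 011111
  pos 8: 111110 XOR 110101 = 001011
Remainder (last 5 bits) = 01011. This is the CRC / FCS.

01011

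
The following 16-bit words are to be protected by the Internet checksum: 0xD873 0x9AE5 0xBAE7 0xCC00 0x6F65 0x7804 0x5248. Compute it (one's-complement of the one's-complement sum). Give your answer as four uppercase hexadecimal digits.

CC0B

One's-complement addition (fold any carry out of bit 15 back into bit 0):
  0xD873 + 0x9AE5 = 0x17358 → wrap carry → 0x7359
  0x7359 + 0xBAE7 = 0x12E40 → wrap carry → 0x2E41
  0x2E41 + 0xCC00 = 0x0FA41
  0xFA41 + 0x6F65 = 0x169A6 → wrap carry → 0x69A7
  0x69A7 + 0x7804 = 0x0E1AB
  0xE1AB + 0x5248 = 0x133F3 → wrap carry → 0x33F4
One's-complement sum = 0x33F4.
Checksum = ~0x33F4 & 0xFFFF = 0xCC0B.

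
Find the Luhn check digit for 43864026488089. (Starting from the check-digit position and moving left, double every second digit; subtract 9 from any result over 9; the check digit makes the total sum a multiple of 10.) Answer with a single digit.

Partial digits right→left: 9 8 0 8 8 4 6 2 0 4 6 8 3 4
Double every second digit counting from the check-digit position (so the 1st, 3rd, 5th, ... of the partial from the right).
  doubled (with −9 where >9): 9 0 7 3 0 3 6 → sum 28
  kept as-is: 8 8 4 2 4 8 4 → sum 38
Total = 28 + 38 = 66.
Check digit = (10 − (66 mod 10)) mod 10 = 4.

4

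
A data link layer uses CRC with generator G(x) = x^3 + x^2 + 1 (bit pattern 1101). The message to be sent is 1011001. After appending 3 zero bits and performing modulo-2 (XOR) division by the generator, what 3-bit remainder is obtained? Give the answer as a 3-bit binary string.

Append 3 zeros: 1011001000. Divide by 1101 (XOR where the leading bit is 1):
  pos 0: 1011 XOR 1101 = 0110
  pos 1: 1100 XOR 1101 = 0001
  pos 4: 1010 XOR 1101 = 0111
  pos 5: 1110 XOR 1101 = 0011
Remainder (last 3 bits) = 110. This is the CRC / FCS.

110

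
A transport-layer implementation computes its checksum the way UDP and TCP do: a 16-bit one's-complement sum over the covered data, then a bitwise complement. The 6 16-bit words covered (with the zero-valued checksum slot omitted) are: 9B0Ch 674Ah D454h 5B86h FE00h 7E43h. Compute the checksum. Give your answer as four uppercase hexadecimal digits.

One's-complement addition (fold any carry out of bit 15 back into bit 0):
  0x9B0C + 0x674A = 0x10256 → wrap carry → 0x0257
  0x0257 + 0xD454 = 0x0D6AB
  0xD6AB + 0x5B86 = 0x13231 → wrap carry → 0x3232
  0x3232 + 0xFE00 = 0x13032 → wrap carry → 0x3033
  0x3033 + 0x7E43 = 0x0AE76
One's-complement sum = 0xAE76.
Checksum = ~0xAE76 & 0xFFFF = 0x5189.

5189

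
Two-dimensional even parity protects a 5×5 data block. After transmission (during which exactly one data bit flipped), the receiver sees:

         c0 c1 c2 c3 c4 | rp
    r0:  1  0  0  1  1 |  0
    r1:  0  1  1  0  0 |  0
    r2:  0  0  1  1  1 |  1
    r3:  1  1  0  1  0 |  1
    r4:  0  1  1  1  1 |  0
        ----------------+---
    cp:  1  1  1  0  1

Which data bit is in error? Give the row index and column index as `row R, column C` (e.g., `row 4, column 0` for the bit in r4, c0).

row 0, column 0

Recompute each row's even parity and compare to rp:
  r0: data parity 1, sent rp 0 → mismatch
  r1: data parity 0, sent rp 0 → ok
  r2: data parity 1, sent rp 1 → ok
  r3: data parity 1, sent rp 1 → ok
  r4: data parity 0, sent rp 0 → ok
Recompute each column's even parity and compare to cp:
  c0: data parity 0, sent cp 1 → mismatch
  c1: data parity 1, sent cp 1 → ok
  c2: data parity 1, sent cp 1 → ok
  c3: data parity 0, sent cp 0 → ok
  c4: data parity 1, sent cp 1 → ok
Exactly one row (r0) and one column (c0) fail → the flipped bit is at their intersection.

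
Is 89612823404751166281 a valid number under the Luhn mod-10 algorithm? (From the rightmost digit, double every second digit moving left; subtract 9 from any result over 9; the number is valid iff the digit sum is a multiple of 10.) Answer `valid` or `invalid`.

invalid

From the right, keep odd positions and double even positions (subtract 9 from any doubled value over 9):
  doubled (positions 2,4,...): 7 3 2 1 8 8 4 4 3 7 → sum 47
  kept (positions 1,3,...): 1 2 6 1 7 0 3 8 1 9 → sum 38
Total = 85.
85 mod 10 = 5, so the number is invalid.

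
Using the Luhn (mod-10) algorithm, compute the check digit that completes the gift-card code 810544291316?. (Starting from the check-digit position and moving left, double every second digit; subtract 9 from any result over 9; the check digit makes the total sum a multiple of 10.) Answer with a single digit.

5

Partial digits right→left: 6 1 3 1 9 2 4 4 5 0 1 8
Double every second digit counting from the check-digit position (so the 1st, 3rd, 5th, ... of the partial from the right).
  doubled (with −9 where >9): 3 6 9 8 1 2 → sum 29
  kept as-is: 1 1 2 4 0 8 → sum 16
Total = 29 + 16 = 45.
Check digit = (10 − (45 mod 10)) mod 10 = 5.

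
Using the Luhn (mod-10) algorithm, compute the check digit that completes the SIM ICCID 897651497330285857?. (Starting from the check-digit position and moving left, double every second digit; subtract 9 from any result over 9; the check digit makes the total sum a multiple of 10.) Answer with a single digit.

6

Partial digits right→left: 7 5 8 5 8 2 0 3 3 7 9 4 1 5 6 7 9 8
Double every second digit counting from the check-digit position (so the 1st, 3rd, 5th, ... of the partial from the right).
  doubled (with −9 where >9): 5 7 7 0 6 9 2 3 9 → sum 48
  kept as-is: 5 5 2 3 7 4 5 7 8 → sum 46
Total = 48 + 46 = 94.
Check digit = (10 − (94 mod 10)) mod 10 = 6.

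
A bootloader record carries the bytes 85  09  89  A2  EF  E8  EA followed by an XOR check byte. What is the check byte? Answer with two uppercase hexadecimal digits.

XOR the bytes together:
  start with 0x85
  0x85 ⊕ 0x09 = 0x8C
  0x8C ⊕ 0x89 = 0x05
  0x05 ⊕ 0xA2 = 0xA7
  0xA7 ⊕ 0xEF = 0x48
  0x48 ⊕ 0xE8 = 0xA0
  0xA0 ⊕ 0xEA = 0x4A

4A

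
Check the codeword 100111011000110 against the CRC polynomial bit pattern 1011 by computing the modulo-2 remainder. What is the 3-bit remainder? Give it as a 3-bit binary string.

Modulo-2 division of 100111011000110 by 1011:
  pos 0: 1001 XOR 1011 = 0010
  pos 2: 1011 XOR 1011 = 0000
  pos 7: 1100 XOR 1011 = 0111
  pos 8: 1110 XOR 1011 = 0101
  pos 9: 1011 XOR 1011 = 0000
Remainder = 010 (nonzero — an error is detected).

010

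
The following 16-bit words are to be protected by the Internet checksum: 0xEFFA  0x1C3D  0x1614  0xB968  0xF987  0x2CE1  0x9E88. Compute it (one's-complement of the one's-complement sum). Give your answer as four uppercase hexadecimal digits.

One's-complement addition (fold any carry out of bit 15 back into bit 0):
  0xEFFA + 0x1C3D = 0x10C37 → wrap carry → 0x0C38
  0x0C38 + 0x1614 = 0x0224C
  0x224C + 0xB968 = 0x0DBB4
  0xDBB4 + 0xF987 = 0x1D53B → wrap carry → 0xD53C
  0xD53C + 0x2CE1 = 0x1021D → wrap carry → 0x021E
  0x021E + 0x9E88 = 0x0A0A6
One's-complement sum = 0xA0A6.
Checksum = ~0xA0A6 & 0xFFFF = 0x5F59.

5F59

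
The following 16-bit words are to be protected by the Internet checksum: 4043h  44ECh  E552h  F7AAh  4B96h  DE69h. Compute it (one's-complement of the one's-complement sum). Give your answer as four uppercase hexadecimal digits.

73D2

One's-complement addition (fold any carry out of bit 15 back into bit 0):
  0x4043 + 0x44EC = 0x0852F
  0x852F + 0xE552 = 0x16A81 → wrap carry → 0x6A82
  0x6A82 + 0xF7AA = 0x1622C → wrap carry → 0x622D
  0x622D + 0x4B96 = 0x0ADC3
  0xADC3 + 0xDE69 = 0x18C2C → wrap carry → 0x8C2D
One's-complement sum = 0x8C2D.
Checksum = ~0x8C2D & 0xFFFF = 0x73D2.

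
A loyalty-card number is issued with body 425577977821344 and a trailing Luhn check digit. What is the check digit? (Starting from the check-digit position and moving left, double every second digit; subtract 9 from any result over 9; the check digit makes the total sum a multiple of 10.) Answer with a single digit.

0

Partial digits right→left: 4 4 3 1 2 8 7 7 9 7 7 5 5 2 4
Double every second digit counting from the check-digit position (so the 1st, 3rd, 5th, ... of the partial from the right).
  doubled (with −9 where >9): 8 6 4 5 9 5 1 8 → sum 46
  kept as-is: 4 1 8 7 7 5 2 → sum 34
Total = 46 + 34 = 80.
Check digit = (10 − (80 mod 10)) mod 10 = 0.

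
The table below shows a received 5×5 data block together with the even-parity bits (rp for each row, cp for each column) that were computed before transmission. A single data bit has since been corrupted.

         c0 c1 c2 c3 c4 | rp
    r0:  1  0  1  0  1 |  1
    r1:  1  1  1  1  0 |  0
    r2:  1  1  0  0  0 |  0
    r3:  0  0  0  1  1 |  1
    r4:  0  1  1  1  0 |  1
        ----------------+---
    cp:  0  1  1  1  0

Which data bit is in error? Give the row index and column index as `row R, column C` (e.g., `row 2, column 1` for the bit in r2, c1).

row 3, column 0

Recompute each row's even parity and compare to rp:
  r0: data parity 1, sent rp 1 → ok
  r1: data parity 0, sent rp 0 → ok
  r2: data parity 0, sent rp 0 → ok
  r3: data parity 0, sent rp 1 → mismatch
  r4: data parity 1, sent rp 1 → ok
Recompute each column's even parity and compare to cp:
  c0: data parity 1, sent cp 0 → mismatch
  c1: data parity 1, sent cp 1 → ok
  c2: data parity 1, sent cp 1 → ok
  c3: data parity 1, sent cp 1 → ok
  c4: data parity 0, sent cp 0 → ok
Exactly one row (r3) and one column (c0) fail → the flipped bit is at their intersection.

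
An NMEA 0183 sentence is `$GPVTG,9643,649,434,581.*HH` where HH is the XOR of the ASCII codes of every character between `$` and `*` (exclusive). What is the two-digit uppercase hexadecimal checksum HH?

XOR the ASCII codes of the payload characters:
  'G' = 0x47 → acc = 0x47
  'P' = 0x50 → acc = 0x17
  'V' = 0x56 → acc = 0x41
  'T' = 0x54 → acc = 0x15
  'G' = 0x47 → acc = 0x52
  ',' = 0x2C → acc = 0x7E
  '9' = 0x39 → acc = 0x47
  '6' = 0x36 → acc = 0x71
  '4' = 0x34 → acc = 0x45
  '3' = 0x33 → acc = 0x76
  ',' = 0x2C → acc = 0x5A
  '6' = 0x36 → acc = 0x6C
  '4' = 0x34 → acc = 0x58
  '9' = 0x39 → acc = 0x61
  ',' = 0x2C → acc = 0x4D
  '4' = 0x34 → acc = 0x79
  '3' = 0x33 → acc = 0x4A
  '4' = 0x34 → acc = 0x7E
  ',' = 0x2C → acc = 0x52
  '5' = 0x35 → acc = 0x67
  '8' = 0x38 → acc = 0x5F
  '1' = 0x31 → acc = 0x6E
  '.' = 0x2E → acc = 0x40
Checksum = 0x40.

40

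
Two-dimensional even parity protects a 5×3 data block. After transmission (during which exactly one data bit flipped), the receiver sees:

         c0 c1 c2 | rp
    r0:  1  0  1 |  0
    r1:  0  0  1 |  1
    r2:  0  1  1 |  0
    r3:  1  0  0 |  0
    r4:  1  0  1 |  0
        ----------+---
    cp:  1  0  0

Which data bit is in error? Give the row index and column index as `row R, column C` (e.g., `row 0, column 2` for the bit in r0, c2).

Recompute each row's even parity and compare to rp:
  r0: data parity 0, sent rp 0 → ok
  r1: data parity 1, sent rp 1 → ok
  r2: data parity 0, sent rp 0 → ok
  r3: data parity 1, sent rp 0 → mismatch
  r4: data parity 0, sent rp 0 → ok
Recompute each column's even parity and compare to cp:
  c0: data parity 1, sent cp 1 → ok
  c1: data parity 1, sent cp 0 → mismatch
  c2: data parity 0, sent cp 0 → ok
Exactly one row (r3) and one column (c1) fail → the flipped bit is at their intersection.

row 3, column 1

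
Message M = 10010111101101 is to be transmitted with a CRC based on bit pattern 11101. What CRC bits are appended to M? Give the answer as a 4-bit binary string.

1101

Append 4 zeros: 100101111011010000. Divide by 11101 (XOR where the leading bit is 1):
  pos 0: 10010 XOR 11101 = 01111
  pos 1: 11111 XOR 11101 = 00010
  pos 4: 10111 XOR 11101 = 01010
  pos 5: 10100 XOR 11101 = 01001
  pos 6: 10011 XOR 11101 = 01110
  pos 7: 11101 XOR 11101 = 00000
  pos 13: 10000 XOR 11101 = 01101
Remainder (last 4 bits) = 1101. This is the CRC / FCS.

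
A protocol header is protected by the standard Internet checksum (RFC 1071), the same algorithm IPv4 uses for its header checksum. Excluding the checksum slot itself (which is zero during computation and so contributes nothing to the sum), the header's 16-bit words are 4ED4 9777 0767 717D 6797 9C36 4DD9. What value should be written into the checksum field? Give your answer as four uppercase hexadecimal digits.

One's-complement addition (fold any carry out of bit 15 back into bit 0):
  0x4ED4 + 0x9777 = 0x0E64B
  0xE64B + 0x0767 = 0x0EDB2
  0xEDB2 + 0x717D = 0x15F2F → wrap carry → 0x5F30
  0x5F30 + 0x6797 = 0x0C6C7
  0xC6C7 + 0x9C36 = 0x162FD → wrap carry → 0x62FE
  0x62FE + 0x4DD9 = 0x0B0D7
One's-complement sum = 0xB0D7.
Checksum = ~0xB0D7 & 0xFFFF = 0x4F28.

4F28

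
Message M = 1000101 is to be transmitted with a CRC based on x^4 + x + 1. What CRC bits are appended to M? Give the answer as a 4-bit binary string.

Append 4 zeros: 10001010000. Divide by 10011 (XOR where the leading bit is 1):
  pos 0: 10001 XOR 10011 = 00010
  pos 3: 10010 XOR 10011 = 00001
Remainder (last 4 bits) = 1000. This is the CRC / FCS.

1000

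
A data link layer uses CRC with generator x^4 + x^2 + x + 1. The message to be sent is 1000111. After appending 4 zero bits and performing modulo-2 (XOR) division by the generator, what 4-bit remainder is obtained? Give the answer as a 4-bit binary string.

Append 4 zeros: 10001110000. Divide by 10111 (XOR where the leading bit is 1):
  pos 0: 10001 XOR 10111 = 00110
  pos 2: 11011 XOR 10111 = 01100
  pos 3: 11000 XOR 10111 = 01111
  pos 4: 11110 XOR 10111 = 01001
  pos 5: 10010 XOR 10111 = 00101
Remainder (last 4 bits) = 1010. This is the CRC / FCS.

1010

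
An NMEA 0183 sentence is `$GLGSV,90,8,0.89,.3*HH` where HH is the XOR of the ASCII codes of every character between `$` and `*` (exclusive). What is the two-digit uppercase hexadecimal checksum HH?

7A

XOR the ASCII codes of the payload characters:
  'G' = 0x47 → acc = 0x47
  'L' = 0x4C → acc = 0x0B
  'G' = 0x47 → acc = 0x4C
  'S' = 0x53 → acc = 0x1F
  'V' = 0x56 → acc = 0x49
  ',' = 0x2C → acc = 0x65
  '9' = 0x39 → acc = 0x5C
  '0' = 0x30 → acc = 0x6C
  ',' = 0x2C → acc = 0x40
  '8' = 0x38 → acc = 0x78
  ',' = 0x2C → acc = 0x54
  '0' = 0x30 → acc = 0x64
  '.' = 0x2E → acc = 0x4A
  '8' = 0x38 → acc = 0x72
  '9' = 0x39 → acc = 0x4B
  ',' = 0x2C → acc = 0x67
  '.' = 0x2E → acc = 0x49
  '3' = 0x33 → acc = 0x7A
Checksum = 0x7A.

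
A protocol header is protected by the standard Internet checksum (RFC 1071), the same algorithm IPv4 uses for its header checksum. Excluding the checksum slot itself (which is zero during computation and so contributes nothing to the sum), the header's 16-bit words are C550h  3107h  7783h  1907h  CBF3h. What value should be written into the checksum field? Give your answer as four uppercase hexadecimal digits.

One's-complement addition (fold any carry out of bit 15 back into bit 0):
  0xC550 + 0x3107 = 0x0F657
  0xF657 + 0x7783 = 0x16DDA → wrap carry → 0x6DDB
  0x6DDB + 0x1907 = 0x086E2
  0x86E2 + 0xCBF3 = 0x152D5 → wrap carry → 0x52D6
One's-complement sum = 0x52D6.
Checksum = ~0x52D6 & 0xFFFF = 0xAD29.

AD29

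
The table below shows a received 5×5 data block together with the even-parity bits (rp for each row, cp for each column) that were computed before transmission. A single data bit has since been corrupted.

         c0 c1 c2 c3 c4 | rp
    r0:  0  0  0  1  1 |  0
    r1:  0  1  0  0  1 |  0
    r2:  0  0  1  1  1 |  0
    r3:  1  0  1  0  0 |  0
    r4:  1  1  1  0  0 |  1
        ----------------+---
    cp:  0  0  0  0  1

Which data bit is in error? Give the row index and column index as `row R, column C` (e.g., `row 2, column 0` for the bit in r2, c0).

row 2, column 2

Recompute each row's even parity and compare to rp:
  r0: data parity 0, sent rp 0 → ok
  r1: data parity 0, sent rp 0 → ok
  r2: data parity 1, sent rp 0 → mismatch
  r3: data parity 0, sent rp 0 → ok
  r4: data parity 1, sent rp 1 → ok
Recompute each column's even parity and compare to cp:
  c0: data parity 0, sent cp 0 → ok
  c1: data parity 0, sent cp 0 → ok
  c2: data parity 1, sent cp 0 → mismatch
  c3: data parity 0, sent cp 0 → ok
  c4: data parity 1, sent cp 1 → ok
Exactly one row (r2) and one column (c2) fail → the flipped bit is at their intersection.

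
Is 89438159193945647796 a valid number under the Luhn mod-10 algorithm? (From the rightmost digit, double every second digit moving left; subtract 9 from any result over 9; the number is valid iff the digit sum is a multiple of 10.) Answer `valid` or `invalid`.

From the right, keep odd positions and double even positions (subtract 9 from any doubled value over 9):
  doubled (positions 2,4,...): 9 5 3 8 6 2 1 7 8 7 → sum 56
  kept (positions 1,3,...): 6 7 4 5 9 9 9 1 3 9 → sum 62
Total = 118.
118 mod 10 = 8, so the number is invalid.

invalid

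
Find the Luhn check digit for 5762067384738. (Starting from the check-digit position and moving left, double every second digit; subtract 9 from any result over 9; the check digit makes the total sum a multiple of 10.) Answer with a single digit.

Partial digits right→left: 8 3 7 4 8 3 7 6 0 2 6 7 5
Double every second digit counting from the check-digit position (so the 1st, 3rd, 5th, ... of the partial from the right).
  doubled (with −9 where >9): 7 5 7 5 0 3 1 → sum 28
  kept as-is: 3 4 3 6 2 7 → sum 25
Total = 28 + 25 = 53.
Check digit = (10 − (53 mod 10)) mod 10 = 7.

7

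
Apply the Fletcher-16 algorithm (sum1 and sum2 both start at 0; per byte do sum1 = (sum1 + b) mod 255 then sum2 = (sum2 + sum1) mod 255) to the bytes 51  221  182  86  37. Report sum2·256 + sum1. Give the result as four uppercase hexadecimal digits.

6D43

Running sums (mod 255):
  after byte 0 (51): sum1=51, sum2=51
  after byte 1 (221): sum1=17, sum2=68
  after byte 2 (182): sum1=199, sum2=12
  after byte 3 (86): sum1=30, sum2=42
  after byte 4 (37): sum1=67, sum2=109
Checksum = sum2·256 + sum1 = 109·256 + 67 = 27971 = 0x6D43.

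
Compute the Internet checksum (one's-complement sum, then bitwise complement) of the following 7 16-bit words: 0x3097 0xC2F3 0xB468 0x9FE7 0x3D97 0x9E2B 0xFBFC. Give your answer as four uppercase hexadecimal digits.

One's-complement addition (fold any carry out of bit 15 back into bit 0):
  0x3097 + 0xC2F3 = 0x0F38A
  0xF38A + 0xB468 = 0x1A7F2 → wrap carry → 0xA7F3
  0xA7F3 + 0x9FE7 = 0x147DA → wrap carry → 0x47DB
  0x47DB + 0x3D97 = 0x08572
  0x8572 + 0x9E2B = 0x1239D → wrap carry → 0x239E
  0x239E + 0xFBFC = 0x11F9A → wrap carry → 0x1F9B
One's-complement sum = 0x1F9B.
Checksum = ~0x1F9B & 0xFFFF = 0xE064.

E064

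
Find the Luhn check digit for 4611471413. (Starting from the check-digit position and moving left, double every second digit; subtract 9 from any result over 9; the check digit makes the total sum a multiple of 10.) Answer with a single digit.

Partial digits right→left: 3 1 4 1 7 4 1 1 6 4
Double every second digit counting from the check-digit position (so the 1st, 3rd, 5th, ... of the partial from the right).
  doubled (with −9 where >9): 6 8 5 2 3 → sum 24
  kept as-is: 1 1 4 1 4 → sum 11
Total = 24 + 11 = 35.
Check digit = (10 − (35 mod 10)) mod 10 = 5.

5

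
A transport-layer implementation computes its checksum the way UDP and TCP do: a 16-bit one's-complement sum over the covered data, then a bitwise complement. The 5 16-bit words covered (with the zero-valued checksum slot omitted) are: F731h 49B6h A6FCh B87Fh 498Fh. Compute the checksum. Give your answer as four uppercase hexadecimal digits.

One's-complement addition (fold any carry out of bit 15 back into bit 0):
  0xF731 + 0x49B6 = 0x140E7 → wrap carry → 0x40E8
  0x40E8 + 0xA6FC = 0x0E7E4
  0xE7E4 + 0xB87F = 0x1A063 → wrap carry → 0xA064
  0xA064 + 0x498F = 0x0E9F3
One's-complement sum = 0xE9F3.
Checksum = ~0xE9F3 & 0xFFFF = 0x160C.

160C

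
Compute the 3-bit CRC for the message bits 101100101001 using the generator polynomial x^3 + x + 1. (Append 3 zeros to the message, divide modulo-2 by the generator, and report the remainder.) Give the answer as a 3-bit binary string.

100

Append 3 zeros: 101100101001000. Divide by 1011 (XOR where the leading bit is 1):
  pos 0: 1011 XOR 1011 = 0000
  pos 6: 1010 XOR 1011 = 0001
  pos 9: 1010 XOR 1011 = 0001
Remainder (last 3 bits) = 100. This is the CRC / FCS.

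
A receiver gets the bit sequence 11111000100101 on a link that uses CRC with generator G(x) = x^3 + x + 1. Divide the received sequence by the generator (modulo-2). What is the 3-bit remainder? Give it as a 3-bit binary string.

001

Modulo-2 division of 11111000100101 by 1011:
  pos 0: 1111 XOR 1011 = 0100
  pos 1: 1001 XOR 1011 = 0010
  pos 3: 1000 XOR 1011 = 0011
  pos 5: 1101 XOR 1011 = 0110
  pos 6: 1100 XOR 1011 = 0111
  pos 7: 1110 XOR 1011 = 0101
  pos 8: 1011 XOR 1011 = 0000
Remainder = 001 (nonzero — an error is detected).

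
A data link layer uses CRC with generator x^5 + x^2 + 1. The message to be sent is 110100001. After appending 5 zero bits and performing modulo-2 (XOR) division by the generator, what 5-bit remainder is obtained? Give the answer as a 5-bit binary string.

00110

Append 5 zeros: 11010000100000. Divide by 100101 (XOR where the leading bit is 1):
  pos 0: 110100 XOR 100101 = 010001
  pos 1: 100010 XOR 100101 = 000111
  pos 4: 111010 XOR 100101 = 011111
  pos 5: 111110 XOR 100101 = 011011
  pos 6: 110110 XOR 100101 = 010011
  pos 7: 100110 XOR 100101 = 000011
Remainder (last 5 bits) = 00110. This is the CRC / FCS.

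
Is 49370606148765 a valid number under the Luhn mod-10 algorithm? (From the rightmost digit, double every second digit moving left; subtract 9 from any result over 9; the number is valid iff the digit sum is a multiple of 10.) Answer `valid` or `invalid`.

valid

From the right, keep odd positions and double even positions (subtract 9 from any doubled value over 9):
  doubled (positions 2,4,...): 3 7 2 0 0 6 8 → sum 26
  kept (positions 1,3,...): 5 7 4 6 6 7 9 → sum 44
Total = 70.
70 mod 10 = 0, so the number is valid.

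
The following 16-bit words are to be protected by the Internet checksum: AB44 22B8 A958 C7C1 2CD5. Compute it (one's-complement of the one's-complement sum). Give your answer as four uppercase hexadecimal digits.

9413

One's-complement addition (fold any carry out of bit 15 back into bit 0):
  0xAB44 + 0x22B8 = 0x0CDFC
  0xCDFC + 0xA958 = 0x17754 → wrap carry → 0x7755
  0x7755 + 0xC7C1 = 0x13F16 → wrap carry → 0x3F17
  0x3F17 + 0x2CD5 = 0x06BEC
One's-complement sum = 0x6BEC.
Checksum = ~0x6BEC & 0xFFFF = 0x9413.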